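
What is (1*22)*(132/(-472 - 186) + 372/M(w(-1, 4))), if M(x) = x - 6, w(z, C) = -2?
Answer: -338019/329 ≈ -1027.4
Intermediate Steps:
M(x) = -6 + x
(1*22)*(132/(-472 - 186) + 372/M(w(-1, 4))) = (1*22)*(132/(-472 - 186) + 372/(-6 - 2)) = 22*(132/(-658) + 372/(-8)) = 22*(132*(-1/658) + 372*(-1/8)) = 22*(-66/329 - 93/2) = 22*(-30729/658) = -338019/329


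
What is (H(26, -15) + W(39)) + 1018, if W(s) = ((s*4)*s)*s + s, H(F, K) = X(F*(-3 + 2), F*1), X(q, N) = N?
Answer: 238359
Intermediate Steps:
H(F, K) = F (H(F, K) = F*1 = F)
W(s) = s + 4*s³ (W(s) = ((4*s)*s)*s + s = (4*s²)*s + s = 4*s³ + s = s + 4*s³)
(H(26, -15) + W(39)) + 1018 = (26 + (39 + 4*39³)) + 1018 = (26 + (39 + 4*59319)) + 1018 = (26 + (39 + 237276)) + 1018 = (26 + 237315) + 1018 = 237341 + 1018 = 238359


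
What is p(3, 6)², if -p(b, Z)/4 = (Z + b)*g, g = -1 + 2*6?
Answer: 156816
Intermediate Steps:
g = 11 (g = -1 + 12 = 11)
p(b, Z) = -44*Z - 44*b (p(b, Z) = -4*(Z + b)*11 = -4*(11*Z + 11*b) = -44*Z - 44*b)
p(3, 6)² = (-44*6 - 44*3)² = (-264 - 132)² = (-396)² = 156816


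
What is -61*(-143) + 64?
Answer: 8787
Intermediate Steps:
-61*(-143) + 64 = 8723 + 64 = 8787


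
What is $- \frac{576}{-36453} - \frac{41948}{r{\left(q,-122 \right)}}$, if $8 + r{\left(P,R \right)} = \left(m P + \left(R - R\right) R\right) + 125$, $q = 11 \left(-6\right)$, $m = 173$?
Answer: $\frac{511879940}{137318451} \approx 3.7277$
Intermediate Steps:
$q = -66$
$r{\left(P,R \right)} = 117 + 173 P$ ($r{\left(P,R \right)} = -8 + \left(\left(173 P + \left(R - R\right) R\right) + 125\right) = -8 + \left(\left(173 P + 0 R\right) + 125\right) = -8 + \left(\left(173 P + 0\right) + 125\right) = -8 + \left(173 P + 125\right) = -8 + \left(125 + 173 P\right) = 117 + 173 P$)
$- \frac{576}{-36453} - \frac{41948}{r{\left(q,-122 \right)}} = - \frac{576}{-36453} - \frac{41948}{117 + 173 \left(-66\right)} = \left(-576\right) \left(- \frac{1}{36453}\right) - \frac{41948}{117 - 11418} = \frac{192}{12151} - \frac{41948}{-11301} = \frac{192}{12151} - - \frac{41948}{11301} = \frac{192}{12151} + \frac{41948}{11301} = \frac{511879940}{137318451}$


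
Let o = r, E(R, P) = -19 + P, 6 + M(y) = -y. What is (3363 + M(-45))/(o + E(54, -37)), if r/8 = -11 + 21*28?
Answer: 567/760 ≈ 0.74605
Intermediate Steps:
r = 4616 (r = 8*(-11 + 21*28) = 8*(-11 + 588) = 8*577 = 4616)
M(y) = -6 - y
o = 4616
(3363 + M(-45))/(o + E(54, -37)) = (3363 + (-6 - 1*(-45)))/(4616 + (-19 - 37)) = (3363 + (-6 + 45))/(4616 - 56) = (3363 + 39)/4560 = 3402*(1/4560) = 567/760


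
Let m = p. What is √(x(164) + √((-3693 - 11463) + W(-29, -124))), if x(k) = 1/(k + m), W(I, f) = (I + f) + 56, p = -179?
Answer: √(-15 + 225*I*√15253)/15 ≈ 7.8561 + 7.8603*I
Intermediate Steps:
m = -179
W(I, f) = 56 + I + f
x(k) = 1/(-179 + k) (x(k) = 1/(k - 179) = 1/(-179 + k))
√(x(164) + √((-3693 - 11463) + W(-29, -124))) = √(1/(-179 + 164) + √((-3693 - 11463) + (56 - 29 - 124))) = √(1/(-15) + √(-15156 - 97)) = √(-1/15 + √(-15253)) = √(-1/15 + I*√15253)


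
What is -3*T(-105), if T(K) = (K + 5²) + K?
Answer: 555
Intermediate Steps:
T(K) = 25 + 2*K (T(K) = (K + 25) + K = (25 + K) + K = 25 + 2*K)
-3*T(-105) = -3*(25 + 2*(-105)) = -3*(25 - 210) = -3*(-185) = 555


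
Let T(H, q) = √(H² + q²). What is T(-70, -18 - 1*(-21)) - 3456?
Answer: -3456 + √4909 ≈ -3385.9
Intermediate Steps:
T(-70, -18 - 1*(-21)) - 3456 = √((-70)² + (-18 - 1*(-21))²) - 3456 = √(4900 + (-18 + 21)²) - 3456 = √(4900 + 3²) - 3456 = √(4900 + 9) - 3456 = √4909 - 3456 = -3456 + √4909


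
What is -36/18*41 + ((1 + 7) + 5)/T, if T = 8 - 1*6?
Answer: -151/2 ≈ -75.500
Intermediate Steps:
T = 2 (T = 8 - 6 = 2)
-36/18*41 + ((1 + 7) + 5)/T = -36/18*41 + ((1 + 7) + 5)/2 = -36*1/18*41 + (8 + 5)*(½) = -2*41 + 13*(½) = -82 + 13/2 = -151/2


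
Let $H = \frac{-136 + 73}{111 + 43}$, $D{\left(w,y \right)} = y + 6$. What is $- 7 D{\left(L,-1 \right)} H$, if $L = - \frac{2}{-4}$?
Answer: $\frac{315}{22} \approx 14.318$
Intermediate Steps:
$L = \frac{1}{2}$ ($L = \left(-2\right) \left(- \frac{1}{4}\right) = \frac{1}{2} \approx 0.5$)
$D{\left(w,y \right)} = 6 + y$
$H = - \frac{9}{22}$ ($H = - \frac{63}{154} = \left(-63\right) \frac{1}{154} = - \frac{9}{22} \approx -0.40909$)
$- 7 D{\left(L,-1 \right)} H = - 7 \left(6 - 1\right) \left(- \frac{9}{22}\right) = \left(-7\right) 5 \left(- \frac{9}{22}\right) = \left(-35\right) \left(- \frac{9}{22}\right) = \frac{315}{22}$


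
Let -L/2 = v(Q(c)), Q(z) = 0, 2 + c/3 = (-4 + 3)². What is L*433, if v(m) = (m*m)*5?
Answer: 0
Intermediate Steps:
c = -3 (c = -6 + 3*(-4 + 3)² = -6 + 3*(-1)² = -6 + 3*1 = -6 + 3 = -3)
v(m) = 5*m² (v(m) = m²*5 = 5*m²)
L = 0 (L = -10*0² = -10*0 = -2*0 = 0)
L*433 = 0*433 = 0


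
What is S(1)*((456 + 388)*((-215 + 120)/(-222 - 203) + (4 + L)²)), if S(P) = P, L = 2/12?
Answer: 11353699/765 ≈ 14841.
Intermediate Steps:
L = ⅙ (L = 2*(1/12) = ⅙ ≈ 0.16667)
S(1)*((456 + 388)*((-215 + 120)/(-222 - 203) + (4 + L)²)) = 1*((456 + 388)*((-215 + 120)/(-222 - 203) + (4 + ⅙)²)) = 1*(844*(-95/(-425) + (25/6)²)) = 1*(844*(-95*(-1/425) + 625/36)) = 1*(844*(19/85 + 625/36)) = 1*(844*(53809/3060)) = 1*(11353699/765) = 11353699/765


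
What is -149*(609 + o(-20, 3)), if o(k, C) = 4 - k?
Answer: -94317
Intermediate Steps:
-149*(609 + o(-20, 3)) = -149*(609 + (4 - 1*(-20))) = -149*(609 + (4 + 20)) = -149*(609 + 24) = -149*633 = -94317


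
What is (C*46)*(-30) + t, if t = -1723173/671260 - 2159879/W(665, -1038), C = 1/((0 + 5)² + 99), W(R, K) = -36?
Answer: 2808424474592/46820385 ≈ 59983.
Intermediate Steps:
C = 1/124 (C = 1/(5² + 99) = 1/(25 + 99) = 1/124 ≈ 0.0080645)
t = 90611146457/1510335 (t = -1723173/671260 - 2159879/(-36) = -1723173*1/671260 - 2159879*(-1/36) = -1723173/671260 + 2159879/36 = 90611146457/1510335 ≈ 59994.)
(C*46)*(-30) + t = ((1/124)*46)*(-30) + 90611146457/1510335 = (23/62)*(-30) + 90611146457/1510335 = -345/31 + 90611146457/1510335 = 2808424474592/46820385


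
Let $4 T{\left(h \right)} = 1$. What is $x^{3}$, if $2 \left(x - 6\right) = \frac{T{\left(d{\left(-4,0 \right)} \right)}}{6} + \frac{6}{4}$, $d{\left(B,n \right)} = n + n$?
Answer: $\frac{34328125}{110592} \approx 310.4$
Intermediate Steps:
$d{\left(B,n \right)} = 2 n$
$T{\left(h \right)} = \frac{1}{4}$ ($T{\left(h \right)} = \frac{1}{4} \cdot 1 = \frac{1}{4}$)
$x = \frac{325}{48}$ ($x = 6 + \frac{\frac{1}{4 \cdot 6} + \frac{6}{4}}{2} = 6 + \frac{\frac{1}{4} \cdot \frac{1}{6} + 6 \cdot \frac{1}{4}}{2} = 6 + \frac{\frac{1}{24} + \frac{3}{2}}{2} = 6 + \frac{1}{2} \cdot \frac{37}{24} = 6 + \frac{37}{48} = \frac{325}{48} \approx 6.7708$)
$x^{3} = \left(\frac{325}{48}\right)^{3} = \frac{34328125}{110592}$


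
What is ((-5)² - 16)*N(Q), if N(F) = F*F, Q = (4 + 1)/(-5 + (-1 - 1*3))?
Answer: 25/9 ≈ 2.7778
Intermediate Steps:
Q = -5/9 (Q = 5/(-5 + (-1 - 3)) = 5/(-5 - 4) = 5/(-9) = 5*(-⅑) = -5/9 ≈ -0.55556)
N(F) = F²
((-5)² - 16)*N(Q) = ((-5)² - 16)*(-5/9)² = (25 - 16)*(25/81) = 9*(25/81) = 25/9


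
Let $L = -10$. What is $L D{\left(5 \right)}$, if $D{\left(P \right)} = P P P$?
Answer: $-1250$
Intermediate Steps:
$D{\left(P \right)} = P^{3}$ ($D{\left(P \right)} = P^{2} P = P^{3}$)
$L D{\left(5 \right)} = - 10 \cdot 5^{3} = \left(-10\right) 125 = -1250$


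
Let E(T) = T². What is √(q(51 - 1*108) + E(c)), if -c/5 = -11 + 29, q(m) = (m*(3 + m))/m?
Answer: 3*√894 ≈ 89.699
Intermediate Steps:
q(m) = 3 + m
c = -90 (c = -5*(-11 + 29) = -5*18 = -90)
√(q(51 - 1*108) + E(c)) = √((3 + (51 - 1*108)) + (-90)²) = √((3 + (51 - 108)) + 8100) = √((3 - 57) + 8100) = √(-54 + 8100) = √8046 = 3*√894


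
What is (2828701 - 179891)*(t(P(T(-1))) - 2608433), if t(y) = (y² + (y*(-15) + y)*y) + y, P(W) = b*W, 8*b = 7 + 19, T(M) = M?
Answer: -55276925904685/8 ≈ -6.9096e+12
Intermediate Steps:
b = 13/4 (b = (7 + 19)/8 = (⅛)*26 = 13/4 ≈ 3.2500)
P(W) = 13*W/4
t(y) = y - 13*y² (t(y) = (y² + (-15*y + y)*y) + y = (y² + (-14*y)*y) + y = (y² - 14*y²) + y = -13*y² + y = y - 13*y²)
(2828701 - 179891)*(t(P(T(-1))) - 2608433) = (2828701 - 179891)*(((13/4)*(-1))*(1 - 169*(-1)/4) - 2608433) = 2648810*(-13*(1 - 13*(-13/4))/4 - 2608433) = 2648810*(-13*(1 + 169/4)/4 - 2608433) = 2648810*(-13/4*173/4 - 2608433) = 2648810*(-2249/16 - 2608433) = 2648810*(-41737177/16) = -55276925904685/8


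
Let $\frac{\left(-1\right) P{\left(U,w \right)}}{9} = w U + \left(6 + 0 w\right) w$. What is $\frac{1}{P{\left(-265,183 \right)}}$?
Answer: $\frac{1}{426573} \approx 2.3443 \cdot 10^{-6}$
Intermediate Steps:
$P{\left(U,w \right)} = - 54 w - 9 U w$ ($P{\left(U,w \right)} = - 9 \left(w U + \left(6 + 0 w\right) w\right) = - 9 \left(U w + \left(6 + 0\right) w\right) = - 9 \left(U w + 6 w\right) = - 9 \left(6 w + U w\right) = - 54 w - 9 U w$)
$\frac{1}{P{\left(-265,183 \right)}} = \frac{1}{\left(-9\right) 183 \left(6 - 265\right)} = \frac{1}{\left(-9\right) 183 \left(-259\right)} = \frac{1}{426573}$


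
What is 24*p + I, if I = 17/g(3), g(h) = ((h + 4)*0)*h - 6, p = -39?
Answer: -5633/6 ≈ -938.83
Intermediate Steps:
g(h) = -6 (g(h) = ((4 + h)*0)*h - 6 = 0*h - 6 = 0 - 6 = -6)
I = -17/6 (I = 17/(-6) = 17*(-⅙) = -17/6 ≈ -2.8333)
24*p + I = 24*(-39) - 17/6 = -936 - 17/6 = -5633/6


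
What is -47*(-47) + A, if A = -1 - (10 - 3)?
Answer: 2201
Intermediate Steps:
A = -8 (A = -1 - 1*7 = -1 - 7 = -8)
-47*(-47) + A = -47*(-47) - 8 = 2209 - 8 = 2201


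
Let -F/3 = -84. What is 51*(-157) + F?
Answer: -7755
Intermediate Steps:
F = 252 (F = -3*(-84) = 252)
51*(-157) + F = 51*(-157) + 252 = -8007 + 252 = -7755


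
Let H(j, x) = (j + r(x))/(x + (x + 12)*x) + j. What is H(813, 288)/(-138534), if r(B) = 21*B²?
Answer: -24073327/4003078464 ≈ -0.0060137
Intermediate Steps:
H(j, x) = j + (j + 21*x²)/(x + x*(12 + x)) (H(j, x) = (j + 21*x²)/(x + (x + 12)*x) + j = (j + 21*x²)/(x + (12 + x)*x) + j = (j + 21*x²)/(x + x*(12 + x)) + j = j + (j + 21*x²)/(x + x*(12 + x)))
H(813, 288)/(-138534) = ((813 + 21*288² + 813*288² + 13*813*288)/(288*(13 + 288)))/(-138534) = ((1/288)*(813 + 21*82944 + 813*82944 + 3043872)/301)*(-1/138534) = ((1/288)*(1/301)*(813 + 1741824 + 67433472 + 3043872))*(-1/138534) = ((1/288)*(1/301)*72219981)*(-1/138534) = (24073327/28896)*(-1/138534) = -24073327/4003078464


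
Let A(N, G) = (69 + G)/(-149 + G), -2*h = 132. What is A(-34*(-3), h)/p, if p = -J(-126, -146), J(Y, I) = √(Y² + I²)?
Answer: 3*√9298/3998140 ≈ 7.2353e-5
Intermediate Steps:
J(Y, I) = √(I² + Y²)
h = -66 (h = -½*132 = -66)
p = -2*√9298 (p = -√((-146)² + (-126)²) = -√(21316 + 15876) = -√37192 = -2*√9298 ≈ -192.85)
A(N, G) = (69 + G)/(-149 + G)
A(-34*(-3), h)/p = ((69 - 66)/(-149 - 66))/((-2*√9298)) = (3/(-215))*(-√9298/18596) = (-1/215*3)*(-√9298/18596) = -(-3)*√9298/3998140 = 3*√9298/3998140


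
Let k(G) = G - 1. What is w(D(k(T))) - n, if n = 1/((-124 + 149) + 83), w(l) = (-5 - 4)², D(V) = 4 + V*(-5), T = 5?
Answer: 8747/108 ≈ 80.991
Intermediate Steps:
k(G) = -1 + G
D(V) = 4 - 5*V
w(l) = 81 (w(l) = (-9)² = 81)
n = 1/108 (n = 1/(25 + 83) = 1/108 ≈ 0.0092593)
w(D(k(T))) - n = 81 - 1*1/108 = 81 - 1/108 = 8747/108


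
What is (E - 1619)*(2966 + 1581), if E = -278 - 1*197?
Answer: -9521418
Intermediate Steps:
E = -475 (E = -278 - 197 = -475)
(E - 1619)*(2966 + 1581) = (-475 - 1619)*(2966 + 1581) = -2094*4547 = -9521418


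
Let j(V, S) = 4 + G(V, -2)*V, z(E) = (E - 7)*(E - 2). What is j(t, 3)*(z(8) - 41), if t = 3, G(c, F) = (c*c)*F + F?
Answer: 1960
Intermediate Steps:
G(c, F) = F + F*c² (G(c, F) = c²*F + F = F*c² + F = F + F*c²)
z(E) = (-7 + E)*(-2 + E)
j(V, S) = 4 + V*(-2 - 2*V²) (j(V, S) = 4 + (-2*(1 + V²))*V = 4 + (-2 - 2*V²)*V = 4 + V*(-2 - 2*V²))
j(t, 3)*(z(8) - 41) = (4 - 2*3 - 2*3³)*((14 + 8² - 9*8) - 41) = (4 - 6 - 2*27)*((14 + 64 - 72) - 41) = (4 - 6 - 54)*(6 - 41) = -56*(-35) = 1960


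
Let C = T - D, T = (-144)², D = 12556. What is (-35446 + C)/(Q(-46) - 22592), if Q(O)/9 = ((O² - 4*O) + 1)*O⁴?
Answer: -13633/46361806856 ≈ -2.9406e-7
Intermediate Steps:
T = 20736
Q(O) = 9*O⁴*(1 + O² - 4*O) (Q(O) = 9*(((O² - 4*O) + 1)*O⁴) = 9*((1 + O² - 4*O)*O⁴) = 9*(O⁴*(1 + O² - 4*O)) = 9*O⁴*(1 + O² - 4*O))
C = 8180 (C = 20736 - 1*12556 = 20736 - 12556 = 8180)
(-35446 + C)/(Q(-46) - 22592) = (-35446 + 8180)/(9*(-46)⁴*(1 + (-46)² - 4*(-46)) - 22592) = -27266/(9*4477456*(1 + 2116 + 184) - 22592) = -27266/(9*4477456*2301 - 22592) = -27266/(92723636304 - 22592) = -27266/92723613712 = -27266*1/92723613712 = -13633/46361806856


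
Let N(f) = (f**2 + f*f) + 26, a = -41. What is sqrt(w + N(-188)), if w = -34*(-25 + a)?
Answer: sqrt(72958) ≈ 270.11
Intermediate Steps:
N(f) = 26 + 2*f**2 (N(f) = (f**2 + f**2) + 26 = 2*f**2 + 26 = 26 + 2*f**2)
w = 2244 (w = -34*(-25 - 41) = -34*(-66) = 2244)
sqrt(w + N(-188)) = sqrt(2244 + (26 + 2*(-188)**2)) = sqrt(2244 + (26 + 2*35344)) = sqrt(2244 + (26 + 70688)) = sqrt(2244 + 70714) = sqrt(72958)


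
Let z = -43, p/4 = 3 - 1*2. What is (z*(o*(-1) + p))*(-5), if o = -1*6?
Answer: 2150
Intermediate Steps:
o = -6
p = 4 (p = 4*(3 - 1*2) = 4*(3 - 2) = 4*1 = 4)
(z*(o*(-1) + p))*(-5) = -43*(-6*(-1) + 4)*(-5) = -43*(6 + 4)*(-5) = -43*10*(-5) = -430*(-5) = 2150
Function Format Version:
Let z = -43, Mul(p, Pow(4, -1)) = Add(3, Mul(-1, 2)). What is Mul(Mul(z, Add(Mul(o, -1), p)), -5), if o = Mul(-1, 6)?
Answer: 2150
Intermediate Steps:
o = -6
p = 4 (p = Mul(4, Add(3, Mul(-1, 2))) = Mul(4, Add(3, -2)) = Mul(4, 1) = 4)
Mul(Mul(z, Add(Mul(o, -1), p)), -5) = Mul(Mul(-43, Add(Mul(-6, -1), 4)), -5) = Mul(Mul(-43, Add(6, 4)), -5) = Mul(Mul(-43, 10), -5) = Mul(-430, -5) = 2150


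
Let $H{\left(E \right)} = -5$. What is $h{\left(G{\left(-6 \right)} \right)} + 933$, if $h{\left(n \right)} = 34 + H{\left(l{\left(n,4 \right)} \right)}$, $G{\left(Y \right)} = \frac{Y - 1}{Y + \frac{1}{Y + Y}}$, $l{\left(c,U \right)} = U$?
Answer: $962$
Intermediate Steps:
$G{\left(Y \right)} = \frac{-1 + Y}{Y + \frac{1}{2 Y}}$
$h{\left(n \right)} = 29$ ($h{\left(n \right)} = 34 - 5 = 29$)
$h{\left(G{\left(-6 \right)} \right)} + 933 = 29 + 933 = 962$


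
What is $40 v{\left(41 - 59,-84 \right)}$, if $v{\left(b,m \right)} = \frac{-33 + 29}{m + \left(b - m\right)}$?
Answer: $\frac{80}{9} \approx 8.8889$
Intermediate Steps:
$v{\left(b,m \right)} = - \frac{4}{b}$
$40 v{\left(41 - 59,-84 \right)} = 40 \left(- \frac{4}{41 - 59}\right) = 40 \left(- \frac{4}{-18}\right) = 40 \left(\left(-4\right) \left(- \frac{1}{18}\right)\right) = 40 \cdot \frac{2}{9} = \frac{80}{9}$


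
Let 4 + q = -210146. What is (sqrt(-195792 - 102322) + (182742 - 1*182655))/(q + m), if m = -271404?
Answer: -29/160518 - I*sqrt(298114)/481554 ≈ -0.00018067 - 0.0011338*I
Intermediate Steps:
q = -210150 (q = -4 - 210146 = -210150)
(sqrt(-195792 - 102322) + (182742 - 1*182655))/(q + m) = (sqrt(-195792 - 102322) + (182742 - 1*182655))/(-210150 - 271404) = (sqrt(-298114) + (182742 - 182655))/(-481554) = (I*sqrt(298114) + 87)*(-1/481554) = (87 + I*sqrt(298114))*(-1/481554) = -29/160518 - I*sqrt(298114)/481554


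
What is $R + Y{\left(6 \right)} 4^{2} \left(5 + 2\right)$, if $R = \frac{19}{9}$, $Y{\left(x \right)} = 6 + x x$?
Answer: $\frac{42355}{9} \approx 4706.1$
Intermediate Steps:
$Y{\left(x \right)} = 6 + x^{2}$
$R = \frac{19}{9}$ ($R = 19 \cdot \frac{1}{9} = \frac{19}{9} \approx 2.1111$)
$R + Y{\left(6 \right)} 4^{2} \left(5 + 2\right) = \frac{19}{9} + \left(6 + 6^{2}\right) 4^{2} \left(5 + 2\right) = \frac{19}{9} + \left(6 + 36\right) 16 \cdot 7 = \frac{19}{9} + 42 \cdot 112 = \frac{19}{9} + 4704 = \frac{42355}{9}$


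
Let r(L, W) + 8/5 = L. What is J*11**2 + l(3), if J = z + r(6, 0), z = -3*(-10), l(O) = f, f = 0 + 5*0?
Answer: 20812/5 ≈ 4162.4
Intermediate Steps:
f = 0 (f = 0 + 0 = 0)
r(L, W) = -8/5 + L
l(O) = 0
z = 30
J = 172/5 (J = 30 + (-8/5 + 6) = 30 + 22/5 = 172/5 ≈ 34.400)
J*11**2 + l(3) = (172/5)*11**2 + 0 = (172/5)*121 + 0 = 20812/5 + 0 = 20812/5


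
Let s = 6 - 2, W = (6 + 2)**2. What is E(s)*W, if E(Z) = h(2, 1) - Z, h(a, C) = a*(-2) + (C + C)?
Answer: -384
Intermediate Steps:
W = 64 (W = 8**2 = 64)
s = 4
h(a, C) = -2*a + 2*C
E(Z) = -2 - Z (E(Z) = (-2*2 + 2*1) - Z = (-4 + 2) - Z = -2 - Z)
E(s)*W = (-2 - 1*4)*64 = (-2 - 4)*64 = -6*64 = -384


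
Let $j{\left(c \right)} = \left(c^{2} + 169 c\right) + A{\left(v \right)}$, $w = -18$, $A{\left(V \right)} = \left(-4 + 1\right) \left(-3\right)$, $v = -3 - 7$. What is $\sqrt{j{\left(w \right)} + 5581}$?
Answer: $2 \sqrt{718} \approx 53.591$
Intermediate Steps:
$v = -10$ ($v = -3 - 7 = -10$)
$A{\left(V \right)} = 9$ ($A{\left(V \right)} = \left(-3\right) \left(-3\right) = 9$)
$j{\left(c \right)} = 9 + c^{2} + 169 c$ ($j{\left(c \right)} = \left(c^{2} + 169 c\right) + 9 = 9 + c^{2} + 169 c$)
$\sqrt{j{\left(w \right)} + 5581} = \sqrt{\left(9 + \left(-18\right)^{2} + 169 \left(-18\right)\right) + 5581} = \sqrt{\left(9 + 324 - 3042\right) + 5581} = \sqrt{-2709 + 5581} = \sqrt{2872} = 2 \sqrt{718}$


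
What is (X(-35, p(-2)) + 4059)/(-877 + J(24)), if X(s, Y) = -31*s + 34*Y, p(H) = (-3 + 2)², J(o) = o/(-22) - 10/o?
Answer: -683496/115963 ≈ -5.8941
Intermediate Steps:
J(o) = -10/o - o/22 (J(o) = o*(-1/22) - 10/o = -o/22 - 10/o = -10/o - o/22)
p(H) = 1 (p(H) = (-1)² = 1)
(X(-35, p(-2)) + 4059)/(-877 + J(24)) = ((-31*(-35) + 34*1) + 4059)/(-877 + (-10/24 - 1/22*24)) = ((1085 + 34) + 4059)/(-877 + (-10*1/24 - 12/11)) = (1119 + 4059)/(-877 + (-5/12 - 12/11)) = 5178/(-877 - 199/132) = 5178/(-115963/132) = 5178*(-132/115963) = -683496/115963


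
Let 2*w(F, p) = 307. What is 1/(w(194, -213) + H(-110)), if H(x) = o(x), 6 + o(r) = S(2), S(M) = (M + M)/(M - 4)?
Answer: 2/291 ≈ 0.0068729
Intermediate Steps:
S(M) = 2*M/(-4 + M) (S(M) = (2*M)/(-4 + M) = 2*M/(-4 + M))
o(r) = -8 (o(r) = -6 + 2*2/(-4 + 2) = -6 + 2*2/(-2) = -6 + 2*2*(-½) = -6 - 2 = -8)
H(x) = -8
w(F, p) = 307/2 (w(F, p) = (½)*307 = 307/2)
1/(w(194, -213) + H(-110)) = 1/(307/2 - 8) = 1/(291/2) = 2/291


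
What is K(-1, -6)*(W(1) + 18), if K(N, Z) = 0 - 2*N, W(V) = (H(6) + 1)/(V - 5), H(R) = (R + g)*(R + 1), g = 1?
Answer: 11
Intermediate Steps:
H(R) = (1 + R)**2 (H(R) = (R + 1)*(R + 1) = (1 + R)*(1 + R) = (1 + R)**2)
W(V) = 50/(-5 + V) (W(V) = ((1 + 6**2 + 2*6) + 1)/(V - 5) = ((1 + 36 + 12) + 1)/(-5 + V) = (49 + 1)/(-5 + V) = 50/(-5 + V))
K(N, Z) = -2*N
K(-1, -6)*(W(1) + 18) = (-2*(-1))*(50/(-5 + 1) + 18) = 2*(50/(-4) + 18) = 2*(50*(-1/4) + 18) = 2*(-25/2 + 18) = 2*(11/2) = 11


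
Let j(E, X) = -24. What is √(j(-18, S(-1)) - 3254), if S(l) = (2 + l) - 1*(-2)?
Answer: I*√3278 ≈ 57.254*I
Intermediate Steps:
S(l) = 4 + l (S(l) = (2 + l) + 2 = 4 + l)
√(j(-18, S(-1)) - 3254) = √(-24 - 3254) = √(-3278) = I*√3278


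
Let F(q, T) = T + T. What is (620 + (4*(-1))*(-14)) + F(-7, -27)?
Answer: 622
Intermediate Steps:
F(q, T) = 2*T
(620 + (4*(-1))*(-14)) + F(-7, -27) = (620 + (4*(-1))*(-14)) + 2*(-27) = (620 - 4*(-14)) - 54 = (620 + 56) - 54 = 676 - 54 = 622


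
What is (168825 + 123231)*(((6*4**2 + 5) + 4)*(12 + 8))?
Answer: 613317600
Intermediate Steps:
(168825 + 123231)*(((6*4**2 + 5) + 4)*(12 + 8)) = 292056*(((6*16 + 5) + 4)*20) = 292056*(((96 + 5) + 4)*20) = 292056*((101 + 4)*20) = 292056*(105*20) = 292056*2100 = 613317600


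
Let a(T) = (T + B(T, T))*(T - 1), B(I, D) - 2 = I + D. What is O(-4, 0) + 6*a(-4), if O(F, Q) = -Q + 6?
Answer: 306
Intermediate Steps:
B(I, D) = 2 + D + I (B(I, D) = 2 + (I + D) = 2 + (D + I) = 2 + D + I)
O(F, Q) = 6 - Q
a(T) = (-1 + T)*(2 + 3*T) (a(T) = (T + (2 + T + T))*(T - 1) = (T + (2 + 2*T))*(-1 + T) = (2 + 3*T)*(-1 + T) = (-1 + T)*(2 + 3*T))
O(-4, 0) + 6*a(-4) = (6 - 1*0) + 6*(-2 - 1*(-4) + 3*(-4)²) = (6 + 0) + 6*(-2 + 4 + 3*16) = 6 + 6*(-2 + 4 + 48) = 6 + 6*50 = 6 + 300 = 306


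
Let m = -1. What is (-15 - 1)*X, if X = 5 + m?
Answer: -64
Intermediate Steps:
X = 4 (X = 5 - 1 = 4)
(-15 - 1)*X = (-15 - 1)*4 = -16*4 = -64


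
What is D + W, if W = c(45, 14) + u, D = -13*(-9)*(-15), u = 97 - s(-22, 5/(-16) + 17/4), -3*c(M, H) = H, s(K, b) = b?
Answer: -79997/48 ≈ -1666.6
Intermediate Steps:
c(M, H) = -H/3
u = 1489/16 (u = 97 - (5/(-16) + 17/4) = 97 - (5*(-1/16) + 17*(1/4)) = 97 - (-5/16 + 17/4) = 97 - 1*63/16 = 97 - 63/16 = 1489/16 ≈ 93.063)
D = -1755 (D = 117*(-15) = -1755)
W = 4243/48 (W = -1/3*14 + 1489/16 = -14/3 + 1489/16 = 4243/48 ≈ 88.396)
D + W = -1755 + 4243/48 = -79997/48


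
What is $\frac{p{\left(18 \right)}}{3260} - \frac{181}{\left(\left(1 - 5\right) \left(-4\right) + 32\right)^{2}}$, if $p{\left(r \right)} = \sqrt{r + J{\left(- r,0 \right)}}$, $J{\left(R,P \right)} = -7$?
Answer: $- \frac{181}{2304} + \frac{\sqrt{11}}{3260} \approx -0.077542$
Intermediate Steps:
$p{\left(r \right)} = \sqrt{-7 + r}$ ($p{\left(r \right)} = \sqrt{r - 7} = \sqrt{-7 + r}$)
$\frac{p{\left(18 \right)}}{3260} - \frac{181}{\left(\left(1 - 5\right) \left(-4\right) + 32\right)^{2}} = \frac{\sqrt{-7 + 18}}{3260} - \frac{181}{\left(\left(1 - 5\right) \left(-4\right) + 32\right)^{2}} = \sqrt{11} \cdot \frac{1}{3260} - \frac{181}{\left(\left(-4\right) \left(-4\right) + 32\right)^{2}} = \frac{\sqrt{11}}{3260} - \frac{181}{\left(16 + 32\right)^{2}} = \frac{\sqrt{11}}{3260} - \frac{181}{48^{2}} = \frac{\sqrt{11}}{3260} - \frac{181}{2304} = - \frac{181}{2304} + \frac{\sqrt{11}}{3260}$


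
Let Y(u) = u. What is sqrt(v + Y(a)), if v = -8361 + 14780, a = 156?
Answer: 5*sqrt(263) ≈ 81.086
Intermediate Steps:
v = 6419
sqrt(v + Y(a)) = sqrt(6419 + 156) = sqrt(6575) = 5*sqrt(263)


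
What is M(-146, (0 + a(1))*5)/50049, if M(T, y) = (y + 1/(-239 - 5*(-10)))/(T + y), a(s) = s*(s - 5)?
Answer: 3781/1570237326 ≈ 2.4079e-6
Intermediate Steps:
a(s) = s*(-5 + s)
M(T, y) = (-1/189 + y)/(T + y) (M(T, y) = (y + 1/(-239 + 50))/(T + y) = (y + 1/(-189))/(T + y) = (y - 1/189)/(T + y) = (-1/189 + y)/(T + y))
M(-146, (0 + a(1))*5)/50049 = ((-1/189 + (0 + 1*(-5 + 1))*5)/(-146 + (0 + 1*(-5 + 1))*5))/50049 = ((-1/189 + (0 + 1*(-4))*5)/(-146 + (0 + 1*(-4))*5))*(1/50049) = ((-1/189 + (0 - 4)*5)/(-146 + (0 - 4)*5))*(1/50049) = ((-1/189 - 4*5)/(-146 - 4*5))*(1/50049) = ((-1/189 - 20)/(-146 - 20))*(1/50049) = (-3781/189/(-166))*(1/50049) = -1/166*(-3781/189)*(1/50049) = (3781/31374)*(1/50049) = 3781/1570237326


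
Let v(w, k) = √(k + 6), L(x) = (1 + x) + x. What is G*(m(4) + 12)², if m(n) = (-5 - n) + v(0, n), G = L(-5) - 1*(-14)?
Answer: 95 + 30*√10 ≈ 189.87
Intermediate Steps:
L(x) = 1 + 2*x
v(w, k) = √(6 + k)
G = 5 (G = (1 + 2*(-5)) - 1*(-14) = (1 - 10) + 14 = -9 + 14 = 5)
m(n) = -5 + √(6 + n) - n (m(n) = (-5 - n) + √(6 + n) = -5 + √(6 + n) - n)
G*(m(4) + 12)² = 5*((-5 + √(6 + 4) - 1*4) + 12)² = 5*((-5 + √10 - 4) + 12)² = 5*((-9 + √10) + 12)² = 5*(3 + √10)²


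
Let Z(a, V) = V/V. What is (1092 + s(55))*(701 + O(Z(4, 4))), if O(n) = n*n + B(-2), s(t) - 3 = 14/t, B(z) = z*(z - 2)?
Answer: 8553938/11 ≈ 7.7763e+5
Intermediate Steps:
B(z) = z*(-2 + z)
Z(a, V) = 1
s(t) = 3 + 14/t
O(n) = 8 + n² (O(n) = n*n - 2*(-2 - 2) = n² - 2*(-4) = n² + 8 = 8 + n²)
(1092 + s(55))*(701 + O(Z(4, 4))) = (1092 + (3 + 14/55))*(701 + (8 + 1²)) = (1092 + (3 + 14*(1/55)))*(701 + (8 + 1)) = (1092 + (3 + 14/55))*(701 + 9) = (1092 + 179/55)*710 = (60239/55)*710 = 8553938/11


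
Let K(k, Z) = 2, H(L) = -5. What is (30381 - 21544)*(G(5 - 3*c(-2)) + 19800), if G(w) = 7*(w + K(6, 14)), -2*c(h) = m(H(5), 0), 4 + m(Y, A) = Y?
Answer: 349141033/2 ≈ 1.7457e+8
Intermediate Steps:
m(Y, A) = -4 + Y
c(h) = 9/2 (c(h) = -(-4 - 5)/2 = -½*(-9) = 9/2)
G(w) = 14 + 7*w (G(w) = 7*(w + 2) = 7*(2 + w) = 14 + 7*w)
(30381 - 21544)*(G(5 - 3*c(-2)) + 19800) = (30381 - 21544)*((14 + 7*(5 - 3*9/2)) + 19800) = 8837*((14 + 7*(5 - 27/2)) + 19800) = 8837*((14 + 7*(-17/2)) + 19800) = 8837*((14 - 119/2) + 19800) = 8837*(-91/2 + 19800) = 8837*(39509/2) = 349141033/2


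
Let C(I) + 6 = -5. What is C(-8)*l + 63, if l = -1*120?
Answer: 1383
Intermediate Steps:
l = -120
C(I) = -11 (C(I) = -6 - 5 = -11)
C(-8)*l + 63 = -11*(-120) + 63 = 1320 + 63 = 1383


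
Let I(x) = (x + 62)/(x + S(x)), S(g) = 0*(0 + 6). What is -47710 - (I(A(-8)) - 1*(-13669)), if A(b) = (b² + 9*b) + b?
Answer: -491009/8 ≈ -61376.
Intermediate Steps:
A(b) = b² + 10*b
S(g) = 0 (S(g) = 0*6 = 0)
I(x) = (62 + x)/x (I(x) = (x + 62)/(x + 0) = (62 + x)/x)
-47710 - (I(A(-8)) - 1*(-13669)) = -47710 - ((62 - 8*(10 - 8))/((-8*(10 - 8))) - 1*(-13669)) = -47710 - ((62 - 8*2)/((-8*2)) + 13669) = -47710 - ((62 - 16)/(-16) + 13669) = -47710 - (-1/16*46 + 13669) = -47710 - (-23/8 + 13669) = -47710 - 1*109329/8 = -47710 - 109329/8 = -491009/8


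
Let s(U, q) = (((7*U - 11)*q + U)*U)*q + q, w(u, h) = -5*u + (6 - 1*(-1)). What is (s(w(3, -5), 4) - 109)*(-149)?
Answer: -1300323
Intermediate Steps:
w(u, h) = 7 - 5*u (w(u, h) = -5*u + (6 + 1) = -5*u + 7 = 7 - 5*u)
s(U, q) = q + U*q*(U + q*(-11 + 7*U)) (s(U, q) = (((-11 + 7*U)*q + U)*U)*q + q = ((q*(-11 + 7*U) + U)*U)*q + q = ((U + q*(-11 + 7*U))*U)*q + q = (U*(U + q*(-11 + 7*U)))*q + q = U*q*(U + q*(-11 + 7*U)) + q = q + U*q*(U + q*(-11 + 7*U)))
(s(w(3, -5), 4) - 109)*(-149) = (4*(1 + (7 - 5*3)**2 - 11*(7 - 5*3)*4 + 7*4*(7 - 5*3)**2) - 109)*(-149) = (4*(1 + (7 - 15)**2 - 11*(7 - 15)*4 + 7*4*(7 - 15)**2) - 109)*(-149) = (4*(1 + (-8)**2 - 11*(-8)*4 + 7*4*(-8)**2) - 109)*(-149) = (4*(1 + 64 + 352 + 7*4*64) - 109)*(-149) = (4*(1 + 64 + 352 + 1792) - 109)*(-149) = (4*2209 - 109)*(-149) = (8836 - 109)*(-149) = 8727*(-149) = -1300323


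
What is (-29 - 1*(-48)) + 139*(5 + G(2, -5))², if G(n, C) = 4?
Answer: 11278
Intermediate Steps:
(-29 - 1*(-48)) + 139*(5 + G(2, -5))² = (-29 - 1*(-48)) + 139*(5 + 4)² = (-29 + 48) + 139*9² = 19 + 139*81 = 19 + 11259 = 11278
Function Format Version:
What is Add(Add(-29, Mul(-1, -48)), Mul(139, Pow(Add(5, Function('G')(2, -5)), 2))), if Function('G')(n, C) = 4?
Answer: 11278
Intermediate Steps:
Add(Add(-29, Mul(-1, -48)), Mul(139, Pow(Add(5, Function('G')(2, -5)), 2))) = Add(Add(-29, Mul(-1, -48)), Mul(139, Pow(Add(5, 4), 2))) = Add(Add(-29, 48), Mul(139, Pow(9, 2))) = Add(19, Mul(139, 81)) = Add(19, 11259) = 11278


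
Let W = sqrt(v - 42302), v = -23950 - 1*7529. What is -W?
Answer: -I*sqrt(73781) ≈ -271.63*I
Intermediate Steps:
v = -31479 (v = -23950 - 7529 = -31479)
W = I*sqrt(73781) (W = sqrt(-31479 - 42302) = sqrt(-73781) = I*sqrt(73781) ≈ 271.63*I)
-W = -I*sqrt(73781)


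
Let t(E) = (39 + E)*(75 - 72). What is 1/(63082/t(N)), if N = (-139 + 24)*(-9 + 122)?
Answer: -19434/31541 ≈ -0.61615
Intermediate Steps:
N = -12995 (N = -115*113 = -12995)
t(E) = 117 + 3*E (t(E) = (39 + E)*3 = 117 + 3*E)
1/(63082/t(N)) = 1/(63082/(117 + 3*(-12995))) = 1/(63082/(117 - 38985)) = 1/(63082/(-38868)) = 1/(63082*(-1/38868)) = 1/(-31541/19434) = -19434/31541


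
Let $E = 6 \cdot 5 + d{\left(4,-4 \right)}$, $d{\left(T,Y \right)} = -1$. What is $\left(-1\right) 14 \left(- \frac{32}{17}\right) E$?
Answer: $\frac{12992}{17} \approx 764.24$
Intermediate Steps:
$E = 29$ ($E = 6 \cdot 5 - 1 = 30 - 1 = 29$)
$\left(-1\right) 14 \left(- \frac{32}{17}\right) E = \left(-1\right) 14 \left(- \frac{32}{17}\right) 29 = - 14 \left(\left(-32\right) \frac{1}{17}\right) 29 = \left(-14\right) \left(- \frac{32}{17}\right) 29 = \frac{448}{17} \cdot 29 = \frac{12992}{17}$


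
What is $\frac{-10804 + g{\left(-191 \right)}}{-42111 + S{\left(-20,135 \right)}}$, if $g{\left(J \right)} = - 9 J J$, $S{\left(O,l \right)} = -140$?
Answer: $\frac{339133}{42251} \approx 8.0266$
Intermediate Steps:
$g{\left(J \right)} = - 9 J^{2}$
$\frac{-10804 + g{\left(-191 \right)}}{-42111 + S{\left(-20,135 \right)}} = \frac{-10804 - 9 \left(-191\right)^{2}}{-42111 - 140} = \frac{-10804 - 328329}{-42251} = \left(-10804 - 328329\right) \left(- \frac{1}{42251}\right) = \left(-339133\right) \left(- \frac{1}{42251}\right) = \frac{339133}{42251}$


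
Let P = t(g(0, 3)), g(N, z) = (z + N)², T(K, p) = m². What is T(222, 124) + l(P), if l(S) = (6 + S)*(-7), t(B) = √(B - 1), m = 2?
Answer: -38 - 14*√2 ≈ -57.799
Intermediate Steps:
T(K, p) = 4 (T(K, p) = 2² = 4)
g(N, z) = (N + z)²
t(B) = √(-1 + B)
P = 2*√2 (P = √(-1 + (0 + 3)²) = √(-1 + 3²) = √(-1 + 9) = √8 = 2*√2 ≈ 2.8284)
l(S) = -42 - 7*S
T(222, 124) + l(P) = 4 + (-42 - 14*√2) = -38 - 14*√2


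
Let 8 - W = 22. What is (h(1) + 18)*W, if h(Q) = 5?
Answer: -322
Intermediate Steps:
W = -14 (W = 8 - 1*22 = 8 - 22 = -14)
(h(1) + 18)*W = (5 + 18)*(-14) = 23*(-14) = -322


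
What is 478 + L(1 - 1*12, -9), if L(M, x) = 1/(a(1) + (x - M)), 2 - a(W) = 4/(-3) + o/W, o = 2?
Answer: 4783/10 ≈ 478.30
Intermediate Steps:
a(W) = 10/3 - 2/W (a(W) = 2 - (4/(-3) + 2/W) = 2 - (4*(-⅓) + 2/W) = 2 - (-4/3 + 2/W) = 2 + (4/3 - 2/W) = 10/3 - 2/W)
L(M, x) = 1/(4/3 + x - M) (L(M, x) = 1/((10/3 - 2/1) + (x - M)) = 1/((10/3 - 2*1) + (x - M)) = 1/((10/3 - 2) + (x - M)) = 1/(4/3 + (x - M)) = 1/(4/3 + x - M))
478 + L(1 - 1*12, -9) = 478 + 3/(4 - 3*(1 - 1*12) + 3*(-9)) = 478 + 3/(4 - 3*(1 - 12) - 27) = 478 + 3/(4 - 3*(-11) - 27) = 478 + 3/(4 + 33 - 27) = 478 + 3/10 = 4783/10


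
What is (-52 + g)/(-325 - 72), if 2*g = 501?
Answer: -½ ≈ -0.50000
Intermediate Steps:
g = 501/2 (g = (½)*501 = 501/2 ≈ 250.50)
(-52 + g)/(-325 - 72) = (-52 + 501/2)/(-325 - 72) = (397/2)/(-397) = (397/2)*(-1/397) = -½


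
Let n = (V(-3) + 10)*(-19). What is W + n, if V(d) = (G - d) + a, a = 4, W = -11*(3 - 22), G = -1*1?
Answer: -95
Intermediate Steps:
G = -1
W = 209 (W = -11*(-19) = 209)
V(d) = 3 - d (V(d) = (-1 - d) + 4 = 3 - d)
n = -304 (n = ((3 - 1*(-3)) + 10)*(-19) = ((3 + 3) + 10)*(-19) = (6 + 10)*(-19) = 16*(-19) = -304)
W + n = 209 - 304 = -95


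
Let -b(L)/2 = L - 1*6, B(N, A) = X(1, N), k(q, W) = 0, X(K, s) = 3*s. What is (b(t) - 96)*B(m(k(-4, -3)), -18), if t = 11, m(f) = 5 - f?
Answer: -1590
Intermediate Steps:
B(N, A) = 3*N
b(L) = 12 - 2*L (b(L) = -2*(L - 1*6) = -2*(L - 6) = -2*(-6 + L) = 12 - 2*L)
(b(t) - 96)*B(m(k(-4, -3)), -18) = ((12 - 2*11) - 96)*(3*(5 - 1*0)) = ((12 - 22) - 96)*(3*(5 + 0)) = (-10 - 96)*(3*5) = -106*15 = -1590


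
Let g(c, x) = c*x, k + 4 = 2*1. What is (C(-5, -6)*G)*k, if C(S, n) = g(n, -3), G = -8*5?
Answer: 1440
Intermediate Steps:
k = -2 (k = -4 + 2*1 = -4 + 2 = -2)
G = -40
C(S, n) = -3*n (C(S, n) = n*(-3) = -3*n)
(C(-5, -6)*G)*k = (-3*(-6)*(-40))*(-2) = (18*(-40))*(-2) = -720*(-2) = 1440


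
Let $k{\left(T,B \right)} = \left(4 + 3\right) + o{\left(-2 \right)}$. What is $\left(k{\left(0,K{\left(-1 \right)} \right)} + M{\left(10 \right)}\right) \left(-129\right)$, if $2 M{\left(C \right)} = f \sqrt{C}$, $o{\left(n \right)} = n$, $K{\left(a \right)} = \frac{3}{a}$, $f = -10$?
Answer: $-645 + 645 \sqrt{10} \approx 1394.7$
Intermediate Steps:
$k{\left(T,B \right)} = 5$ ($k{\left(T,B \right)} = \left(4 + 3\right) - 2 = 7 - 2 = 5$)
$M{\left(C \right)} = - 5 \sqrt{C}$ ($M{\left(C \right)} = \frac{\left(-10\right) \sqrt{C}}{2} = - 5 \sqrt{C}$)
$\left(k{\left(0,K{\left(-1 \right)} \right)} + M{\left(10 \right)}\right) \left(-129\right) = \left(5 - 5 \sqrt{10}\right) \left(-129\right) = -645 + 645 \sqrt{10}$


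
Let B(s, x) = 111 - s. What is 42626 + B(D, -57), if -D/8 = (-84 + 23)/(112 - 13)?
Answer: 4230475/99 ≈ 42732.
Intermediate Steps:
D = 488/99 (D = -8*(-84 + 23)/(112 - 13) = -(-488)/99 = -8*(-61/99) = 488/99 ≈ 4.9293)
42626 + B(D, -57) = 42626 + (111 - 1*488/99) = 42626 + (111 - 488/99) = 42626 + 10501/99 = 4230475/99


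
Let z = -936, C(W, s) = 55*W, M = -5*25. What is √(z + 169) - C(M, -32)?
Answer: 6875 + I*√767 ≈ 6875.0 + 27.695*I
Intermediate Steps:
M = -125
√(z + 169) - C(M, -32) = √(-936 + 169) - 55*(-125) = √(-767) - 1*(-6875) = I*√767 + 6875 = 6875 + I*√767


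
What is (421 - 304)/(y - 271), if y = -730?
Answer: -9/77 ≈ -0.11688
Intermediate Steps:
(421 - 304)/(y - 271) = (421 - 304)/(-730 - 271) = 117/(-1001) = 117*(-1/1001) = -9/77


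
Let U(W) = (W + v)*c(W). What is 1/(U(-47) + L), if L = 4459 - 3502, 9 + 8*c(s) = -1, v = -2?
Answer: 4/4073 ≈ 0.00098208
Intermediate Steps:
c(s) = -5/4 (c(s) = -9/8 + (1/8)*(-1) = -9/8 - 1/8 = -5/4)
U(W) = 5/2 - 5*W/4 (U(W) = (W - 2)*(-5/4) = (-2 + W)*(-5/4) = 5/2 - 5*W/4)
L = 957
1/(U(-47) + L) = 1/((5/2 - 5/4*(-47)) + 957) = 1/((5/2 + 235/4) + 957) = 1/(245/4 + 957) = 1/(4073/4) = 4/4073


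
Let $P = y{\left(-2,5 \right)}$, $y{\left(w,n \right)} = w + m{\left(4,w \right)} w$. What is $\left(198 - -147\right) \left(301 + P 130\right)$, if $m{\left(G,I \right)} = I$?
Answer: $193545$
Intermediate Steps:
$y{\left(w,n \right)} = w + w^{2}$ ($y{\left(w,n \right)} = w + w w = w + w^{2}$)
$P = 2$ ($P = - 2 \left(1 - 2\right) = \left(-2\right) \left(-1\right) = 2$)
$\left(198 - -147\right) \left(301 + P 130\right) = \left(198 - -147\right) \left(301 + 2 \cdot 130\right) = \left(198 + \left(-20 + 167\right)\right) \left(301 + 260\right) = \left(198 + 147\right) 561 = 345 \cdot 561 = 193545$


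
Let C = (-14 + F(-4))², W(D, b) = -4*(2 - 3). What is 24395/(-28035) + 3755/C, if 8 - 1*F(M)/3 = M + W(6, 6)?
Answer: 587611/16020 ≈ 36.680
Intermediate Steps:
W(D, b) = 4 (W(D, b) = -4*(-1) = 4)
F(M) = 12 - 3*M (F(M) = 24 - 3*(M + 4) = 24 - 3*(4 + M) = 24 + (-12 - 3*M) = 12 - 3*M)
C = 100 (C = (-14 + (12 - 3*(-4)))² = (-14 + (12 + 12))² = (-14 + 24)² = 10² = 100)
24395/(-28035) + 3755/C = 24395/(-28035) + 3755/100 = 24395*(-1/28035) + 3755*(1/100) = -697/801 + 751/20 = 587611/16020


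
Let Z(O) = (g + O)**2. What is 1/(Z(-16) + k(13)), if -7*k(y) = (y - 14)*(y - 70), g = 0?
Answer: 7/1735 ≈ 0.0040346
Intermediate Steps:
Z(O) = O**2 (Z(O) = (0 + O)**2 = O**2)
k(y) = -(-70 + y)*(-14 + y)/7 (k(y) = -(y - 14)*(y - 70)/7 = -(-14 + y)*(-70 + y)/7 = -(-70 + y)*(-14 + y)/7)
1/(Z(-16) + k(13)) = 1/((-16)**2 + (-140 + 12*13 - 1/7*13**2)) = 1/(256 + (-140 + 156 - 1/7*169)) = 1/(256 + (-140 + 156 - 169/7)) = 1/(256 - 57/7) = 1/(1735/7) = 7/1735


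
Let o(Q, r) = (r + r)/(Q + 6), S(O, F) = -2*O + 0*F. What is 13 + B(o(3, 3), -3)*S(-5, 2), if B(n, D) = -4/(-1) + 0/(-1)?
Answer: 53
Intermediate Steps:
S(O, F) = -2*O (S(O, F) = -2*O + 0 = -2*O)
o(Q, r) = 2*r/(6 + Q) (o(Q, r) = (2*r)/(6 + Q) = 2*r/(6 + Q))
B(n, D) = 4 (B(n, D) = -4*(-1) + 0*(-1) = 4 + 0 = 4)
13 + B(o(3, 3), -3)*S(-5, 2) = 13 + 4*(-2*(-5)) = 13 + 4*10 = 13 + 40 = 53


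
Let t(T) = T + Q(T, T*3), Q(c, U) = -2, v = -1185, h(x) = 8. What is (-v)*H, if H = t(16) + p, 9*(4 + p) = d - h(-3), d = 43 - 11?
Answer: 15010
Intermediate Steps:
d = 32
p = -4/3 (p = -4 + (32 - 1*8)/9 = -4 + (32 - 8)/9 = -4 + (⅑)*24 = -4 + 8/3 = -4/3 ≈ -1.3333)
t(T) = -2 + T (t(T) = T - 2 = -2 + T)
H = 38/3 (H = (-2 + 16) - 4/3 = 14 - 4/3 = 38/3 ≈ 12.667)
(-v)*H = -1*(-1185)*(38/3) = 1185*(38/3) = 15010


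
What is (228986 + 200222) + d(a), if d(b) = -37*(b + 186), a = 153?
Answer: 416665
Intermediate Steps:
d(b) = -6882 - 37*b (d(b) = -37*(186 + b) = -6882 - 37*b)
(228986 + 200222) + d(a) = (228986 + 200222) + (-6882 - 37*153) = 429208 + (-6882 - 5661) = 429208 - 12543 = 416665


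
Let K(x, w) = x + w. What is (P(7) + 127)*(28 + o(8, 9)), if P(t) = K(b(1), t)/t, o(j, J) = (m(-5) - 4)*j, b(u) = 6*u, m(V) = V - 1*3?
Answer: -61336/7 ≈ -8762.3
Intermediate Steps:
m(V) = -3 + V (m(V) = V - 3 = -3 + V)
o(j, J) = -12*j (o(j, J) = ((-3 - 5) - 4)*j = (-8 - 4)*j = -12*j)
K(x, w) = w + x
P(t) = (6 + t)/t (P(t) = (t + 6*1)/t = (t + 6)/t = (6 + t)/t)
(P(7) + 127)*(28 + o(8, 9)) = ((6 + 7)/7 + 127)*(28 - 12*8) = ((⅐)*13 + 127)*(28 - 96) = (13/7 + 127)*(-68) = (902/7)*(-68) = -61336/7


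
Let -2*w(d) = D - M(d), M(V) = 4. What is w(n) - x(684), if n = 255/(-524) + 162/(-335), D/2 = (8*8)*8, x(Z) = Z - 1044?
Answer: -150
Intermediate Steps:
x(Z) = -1044 + Z
D = 1024 (D = 2*((8*8)*8) = 2*(64*8) = 2*512 = 1024)
n = -170313/175540 (n = 255*(-1/524) + 162*(-1/335) = -255/524 - 162/335 = -170313/175540 ≈ -0.97022)
w(d) = -510 (w(d) = -(1024 - 1*4)/2 = -(1024 - 4)/2 = -½*1020 = -510)
w(n) - x(684) = -510 - (-1044 + 684) = -510 - 1*(-360) = -510 + 360 = -150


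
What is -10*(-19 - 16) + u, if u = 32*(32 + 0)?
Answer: 1374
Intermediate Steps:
u = 1024 (u = 32*32 = 1024)
-10*(-19 - 16) + u = -10*(-19 - 16) + 1024 = -10*(-35) + 1024 = 350 + 1024 = 1374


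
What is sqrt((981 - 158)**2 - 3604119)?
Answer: I*sqrt(2926790) ≈ 1710.8*I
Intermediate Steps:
sqrt((981 - 158)**2 - 3604119) = sqrt(823**2 - 3604119) = sqrt(677329 - 3604119) = sqrt(-2926790) = I*sqrt(2926790)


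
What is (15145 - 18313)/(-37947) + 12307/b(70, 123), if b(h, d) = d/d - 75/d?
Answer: 6382537859/202384 ≈ 31537.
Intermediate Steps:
b(h, d) = 1 - 75/d
(15145 - 18313)/(-37947) + 12307/b(70, 123) = (15145 - 18313)/(-37947) + 12307/(((-75 + 123)/123)) = -3168*(-1/37947) + 12307/(((1/123)*48)) = 1056/12649 + 12307/(16/41) = 1056/12649 + 12307*(41/16) = 1056/12649 + 504587/16 = 6382537859/202384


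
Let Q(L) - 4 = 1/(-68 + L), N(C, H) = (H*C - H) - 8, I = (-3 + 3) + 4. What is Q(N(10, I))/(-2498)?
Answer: -159/99920 ≈ -0.0015913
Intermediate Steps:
I = 4 (I = 0 + 4 = 4)
N(C, H) = -8 - H + C*H (N(C, H) = (C*H - H) - 8 = (-H + C*H) - 8 = -8 - H + C*H)
Q(L) = 4 + 1/(-68 + L)
Q(N(10, I))/(-2498) = ((-271 + 4*(-8 - 1*4 + 10*4))/(-68 + (-8 - 1*4 + 10*4)))/(-2498) = ((-271 + 4*(-8 - 4 + 40))/(-68 + (-8 - 4 + 40)))*(-1/2498) = ((-271 + 4*28)/(-68 + 28))*(-1/2498) = ((-271 + 112)/(-40))*(-1/2498) = -1/40*(-159)*(-1/2498) = (159/40)*(-1/2498) = -159/99920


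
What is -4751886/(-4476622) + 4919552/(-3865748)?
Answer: -456672614077/2163186567907 ≈ -0.21111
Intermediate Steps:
-4751886/(-4476622) + 4919552/(-3865748) = -4751886*(-1/4476622) + 4919552*(-1/3865748) = 2375943/2238311 - 1229888/966437 = -456672614077/2163186567907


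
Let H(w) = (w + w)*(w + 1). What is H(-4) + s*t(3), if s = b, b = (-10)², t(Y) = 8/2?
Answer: 424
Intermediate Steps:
H(w) = 2*w*(1 + w) (H(w) = (2*w)*(1 + w) = 2*w*(1 + w))
t(Y) = 4 (t(Y) = 8*(½) = 4)
b = 100
s = 100
H(-4) + s*t(3) = 2*(-4)*(1 - 4) + 100*4 = 2*(-4)*(-3) + 400 = 24 + 400 = 424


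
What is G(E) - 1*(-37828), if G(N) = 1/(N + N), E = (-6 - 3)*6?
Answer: 4085423/108 ≈ 37828.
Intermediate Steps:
E = -54 (E = -9*6 = -54)
G(N) = 1/(2*N)
G(E) - 1*(-37828) = (½)/(-54) - 1*(-37828) = (½)*(-1/54) + 37828 = -1/108 + 37828 = 4085423/108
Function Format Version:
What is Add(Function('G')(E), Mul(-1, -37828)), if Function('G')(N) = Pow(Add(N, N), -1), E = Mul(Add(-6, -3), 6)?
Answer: Rational(4085423, 108) ≈ 37828.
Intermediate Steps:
E = -54 (E = Mul(-9, 6) = -54)
Function('G')(N) = Mul(Rational(1, 2), Pow(N, -1)) (Function('G')(N) = Pow(Mul(2, N), -1) = Mul(Rational(1, 2), Pow(N, -1)))
Add(Function('G')(E), Mul(-1, -37828)) = Add(Mul(Rational(1, 2), Pow(-54, -1)), Mul(-1, -37828)) = Add(Mul(Rational(1, 2), Rational(-1, 54)), 37828) = Add(Rational(-1, 108), 37828) = Rational(4085423, 108)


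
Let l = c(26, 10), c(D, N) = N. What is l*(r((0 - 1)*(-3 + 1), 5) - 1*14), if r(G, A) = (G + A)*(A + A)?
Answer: 560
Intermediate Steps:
r(G, A) = 2*A*(A + G) (r(G, A) = (A + G)*(2*A) = 2*A*(A + G))
l = 10
l*(r((0 - 1)*(-3 + 1), 5) - 1*14) = 10*(2*5*(5 + (0 - 1)*(-3 + 1)) - 1*14) = 10*(2*5*(5 - 1*(-2)) - 14) = 10*(2*5*(5 + 2) - 14) = 10*(2*5*7 - 14) = 10*(70 - 14) = 10*56 = 560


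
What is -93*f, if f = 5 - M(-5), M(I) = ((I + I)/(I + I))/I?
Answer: -2418/5 ≈ -483.60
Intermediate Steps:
M(I) = 1/I (M(I) = ((2*I)/((2*I)))/I = ((2*I)*(1/(2*I)))/I = 1/I)
f = 26/5 (f = 5 - 1/(-5) = 5 - 1*(-⅕) = 5 + ⅕ = 26/5 ≈ 5.2000)
-93*f = -93*26/5 = -2418/5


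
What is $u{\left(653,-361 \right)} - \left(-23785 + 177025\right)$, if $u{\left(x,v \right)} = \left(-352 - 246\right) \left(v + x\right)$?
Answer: $-327856$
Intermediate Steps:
$u{\left(x,v \right)} = - 598 v - 598 x$ ($u{\left(x,v \right)} = - 598 \left(v + x\right) = - 598 v - 598 x$)
$u{\left(653,-361 \right)} - \left(-23785 + 177025\right) = \left(\left(-598\right) \left(-361\right) - 390494\right) - \left(-23785 + 177025\right) = \left(215878 - 390494\right) - 153240 = -174616 - 153240 = -327856$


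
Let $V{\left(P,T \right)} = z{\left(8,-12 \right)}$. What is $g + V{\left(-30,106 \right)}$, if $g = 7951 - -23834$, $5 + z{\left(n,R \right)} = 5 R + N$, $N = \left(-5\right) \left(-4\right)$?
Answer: $31740$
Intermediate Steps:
$N = 20$
$z{\left(n,R \right)} = 15 + 5 R$ ($z{\left(n,R \right)} = -5 + \left(5 R + 20\right) = -5 + \left(20 + 5 R\right) = 15 + 5 R$)
$V{\left(P,T \right)} = -45$ ($V{\left(P,T \right)} = 15 + 5 \left(-12\right) = 15 - 60 = -45$)
$g = 31785$ ($g = 7951 + 23834 = 31785$)
$g + V{\left(-30,106 \right)} = 31785 - 45 = 31740$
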